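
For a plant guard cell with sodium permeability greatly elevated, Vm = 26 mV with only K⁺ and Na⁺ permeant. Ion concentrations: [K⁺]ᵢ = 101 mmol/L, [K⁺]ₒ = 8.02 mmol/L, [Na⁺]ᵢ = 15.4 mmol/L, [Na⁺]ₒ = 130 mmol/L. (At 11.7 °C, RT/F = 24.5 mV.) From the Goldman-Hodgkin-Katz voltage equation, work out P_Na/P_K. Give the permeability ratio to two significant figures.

Let α = P_Na/P_K. GHK: Vm = 24.5·ln[(Kₒ + α·Naₒ)/(Kᵢ + α·Naᵢ)].
e^(Vm/24.5) = e^(26.0/24.5) = 2.8899
So 2.8899·(Kᵢ + α·Naᵢ) = Kₒ + α·Naₒ → α = (2.8899·101.0 − 8.02) / (130.0 − 2.8899·15.4)
α = (291.9 − 8.02) / (130.0 − 44.5) = 283.9/85.5 = 3.32

3.3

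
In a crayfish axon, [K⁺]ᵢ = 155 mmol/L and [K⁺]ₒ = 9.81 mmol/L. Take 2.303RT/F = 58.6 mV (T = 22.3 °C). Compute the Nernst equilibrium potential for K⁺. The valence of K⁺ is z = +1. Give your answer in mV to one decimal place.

E = (58.6/z) · log₁₀([K⁺]_out/[K⁺]_in) with z = +1.
= (58.6/1) · log₁₀(9.81/155) = 58.60 · log₁₀(0.06329)
= 58.60 · (-1.1987) = -70.24 mV

-70.2 mV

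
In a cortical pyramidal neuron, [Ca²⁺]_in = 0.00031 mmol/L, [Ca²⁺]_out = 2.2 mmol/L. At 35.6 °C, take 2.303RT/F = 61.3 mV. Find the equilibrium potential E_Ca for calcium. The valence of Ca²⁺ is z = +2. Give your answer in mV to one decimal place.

E = (61.3/z) · log₁₀([Ca²⁺]_out/[Ca²⁺]_in) with z = +2.
= (61.3/2) · log₁₀(2.2/0.00031) = 30.65 · log₁₀(7097)
= 30.65 · (3.8511) = 118.04 mV

118.0 mV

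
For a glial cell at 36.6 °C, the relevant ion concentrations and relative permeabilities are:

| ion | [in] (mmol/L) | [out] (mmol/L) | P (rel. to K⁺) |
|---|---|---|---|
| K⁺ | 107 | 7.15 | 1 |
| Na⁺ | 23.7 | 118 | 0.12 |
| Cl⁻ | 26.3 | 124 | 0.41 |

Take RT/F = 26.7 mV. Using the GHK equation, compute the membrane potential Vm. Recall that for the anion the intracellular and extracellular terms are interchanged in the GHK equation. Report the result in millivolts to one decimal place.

Vm = 26.7 · ln[(Σ P·[cation]ₒ + Σ P·[anion]ᵢ) / (Σ P·[cation]ᵢ + Σ P·[anion]ₒ)]
Numerator = 1×7.15 + 0.12×118 + 0.41×26.3 = 32.09
Denominator = 1×107 + 0.12×23.7 + 0.41×124 = 160.7
Vm = 26.7 · ln(0.19973) = 26.7 × (-1.6108) = -43.01 mV

-43.0 mV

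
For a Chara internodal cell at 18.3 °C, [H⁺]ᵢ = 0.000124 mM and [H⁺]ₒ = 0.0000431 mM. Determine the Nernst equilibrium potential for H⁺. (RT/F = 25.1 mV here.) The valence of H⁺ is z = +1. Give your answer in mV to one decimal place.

E = (25.1/z) · ln([H⁺]_out/[H⁺]_in) with z = +1.
= (25.1/1) · ln(0.0000431/0.000124) = 25.10 · ln(0.3476)
= 25.10 · (-1.0568) = -26.52 mV

-26.5 mV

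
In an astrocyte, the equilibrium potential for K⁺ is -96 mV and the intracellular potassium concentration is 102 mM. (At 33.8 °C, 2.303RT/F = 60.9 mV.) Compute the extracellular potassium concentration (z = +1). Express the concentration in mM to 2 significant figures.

2.7 mM

Nernst: E = (60.9/1) · log₁₀([out]/[in]), so log₁₀([out]/[in]) = -96.0 × 1 / 60.9 = -1.5764.
[out]/[in] = 10^(-1.5764) = 0.02652.
[out] = 0.02652 × 102 = 2.705 mM.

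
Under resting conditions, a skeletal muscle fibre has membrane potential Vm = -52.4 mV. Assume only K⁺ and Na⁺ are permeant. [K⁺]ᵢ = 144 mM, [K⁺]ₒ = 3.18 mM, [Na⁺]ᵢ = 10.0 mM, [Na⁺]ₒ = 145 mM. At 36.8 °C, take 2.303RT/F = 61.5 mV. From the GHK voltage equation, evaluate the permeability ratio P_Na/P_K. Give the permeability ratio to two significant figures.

Let α = P_Na/P_K. GHK: Vm = 61.5·log₁₀[(Kₒ + α·Naₒ)/(Kᵢ + α·Naᵢ)].
10^(Vm/61.5) = 10^(-52.4/61.5) = 0.14059
So 0.14059·(Kᵢ + α·Naᵢ) = Kₒ + α·Naₒ → α = (0.14059·144.0 − 3.18) / (145.0 − 0.14059·10.0)
α = (20.25 − 3.18) / (145.0 − 1.406) = 17.07/143.6 = 0.1188

0.12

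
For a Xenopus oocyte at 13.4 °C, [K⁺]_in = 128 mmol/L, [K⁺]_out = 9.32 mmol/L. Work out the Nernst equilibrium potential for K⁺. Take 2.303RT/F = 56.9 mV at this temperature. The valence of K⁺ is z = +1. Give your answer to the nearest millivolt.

-65 mV

E = (56.9/z) · log₁₀([K⁺]_out/[K⁺]_in) with z = +1.
= (56.9/1) · log₁₀(9.32/128) = 56.90 · log₁₀(0.07281)
= 56.90 · (-1.1378) = -64.74 mV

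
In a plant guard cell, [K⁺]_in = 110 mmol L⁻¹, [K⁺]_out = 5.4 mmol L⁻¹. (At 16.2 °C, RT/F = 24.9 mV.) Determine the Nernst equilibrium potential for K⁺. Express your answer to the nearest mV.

-75 mV

E = (24.9/z) · ln([K⁺]_out/[K⁺]_in) with z = +1.
= (24.9/1) · ln(5.4/110) = 24.90 · ln(0.04909)
= 24.90 · (-3.0141) = -75.05 mV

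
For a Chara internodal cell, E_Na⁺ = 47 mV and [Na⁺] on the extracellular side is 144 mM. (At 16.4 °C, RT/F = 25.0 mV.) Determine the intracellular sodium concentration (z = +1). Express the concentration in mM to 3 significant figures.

22.0 mM

Nernst: E = (25.0/1) · ln([out]/[in]), so ln([out]/[in]) = 47.0 × 1 / 25.0 = 1.8800.
[out]/[in] = e^(1.8800) = 6.554.
[in] = 144 / 6.554 = 21.97 mM.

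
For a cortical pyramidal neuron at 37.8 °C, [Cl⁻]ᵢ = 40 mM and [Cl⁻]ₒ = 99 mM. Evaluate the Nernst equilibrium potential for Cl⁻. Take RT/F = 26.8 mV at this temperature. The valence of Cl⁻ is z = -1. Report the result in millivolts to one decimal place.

-24.3 mV

E = (26.8/z) · ln([Cl⁻]_out/[Cl⁻]_in) with z = -1.
For an anion, dividing by z = -1 reverses the sign.
= (26.8/-1) · ln(99/40) = -26.80 · ln(2.475)
= -26.80 · (0.9062) = -24.29 mV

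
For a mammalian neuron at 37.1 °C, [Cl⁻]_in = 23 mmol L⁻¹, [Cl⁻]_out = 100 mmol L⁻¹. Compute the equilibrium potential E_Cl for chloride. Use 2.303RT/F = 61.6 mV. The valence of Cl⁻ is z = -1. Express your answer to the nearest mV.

-39 mV

E = (61.6/z) · log₁₀([Cl⁻]_out/[Cl⁻]_in) with z = -1.
For an anion, dividing by z = -1 reverses the sign.
= (61.6/-1) · log₁₀(100/23) = -61.60 · log₁₀(4.348)
= -61.60 · (0.6383) = -39.32 mV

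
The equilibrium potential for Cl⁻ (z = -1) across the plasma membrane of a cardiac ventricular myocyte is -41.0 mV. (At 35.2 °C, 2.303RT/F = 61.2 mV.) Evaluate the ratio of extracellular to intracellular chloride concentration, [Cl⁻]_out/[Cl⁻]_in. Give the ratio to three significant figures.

4.68

log₁₀([out]/[in]) = E·z/(61.2) = -41.0 × -1 / 61.2 = 0.6699
[out]/[in] = 10^(0.6699) = 4.677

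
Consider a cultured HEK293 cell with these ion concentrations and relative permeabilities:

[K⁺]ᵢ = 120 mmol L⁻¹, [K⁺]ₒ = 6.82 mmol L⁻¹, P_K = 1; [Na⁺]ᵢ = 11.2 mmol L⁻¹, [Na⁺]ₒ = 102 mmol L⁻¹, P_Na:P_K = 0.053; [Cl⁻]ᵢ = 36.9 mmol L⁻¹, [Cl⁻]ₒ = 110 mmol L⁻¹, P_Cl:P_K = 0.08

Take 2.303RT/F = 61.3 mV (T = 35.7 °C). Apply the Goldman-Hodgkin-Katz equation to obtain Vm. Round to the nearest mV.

-57 mV

Vm = 61.3 · log₁₀[(Σ P·[cation]ₒ + Σ P·[anion]ᵢ) / (Σ P·[cation]ᵢ + Σ P·[anion]ₒ)]
Numerator = 1×6.82 + 0.053×102 + 0.08×36.9 = 15.18
Denominator = 1×120 + 0.053×11.2 + 0.08×110 = 129.4
Vm = 61.3 · log₁₀(0.1173) = 61.3 × (-0.9307) = -57.05 mV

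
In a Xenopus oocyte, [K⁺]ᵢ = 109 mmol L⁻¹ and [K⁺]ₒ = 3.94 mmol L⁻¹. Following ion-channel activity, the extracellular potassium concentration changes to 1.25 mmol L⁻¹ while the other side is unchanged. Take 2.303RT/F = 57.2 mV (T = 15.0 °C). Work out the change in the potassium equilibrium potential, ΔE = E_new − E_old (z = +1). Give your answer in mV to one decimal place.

E_old = (57.2/1)·log₁₀(3.94/109) = -82.48 mV
E_new = (57.2/1)·log₁₀(1.25/109) = -111.00 mV
ΔE = -111.00 − (-82.48) = -28.52 mV

-28.5 mV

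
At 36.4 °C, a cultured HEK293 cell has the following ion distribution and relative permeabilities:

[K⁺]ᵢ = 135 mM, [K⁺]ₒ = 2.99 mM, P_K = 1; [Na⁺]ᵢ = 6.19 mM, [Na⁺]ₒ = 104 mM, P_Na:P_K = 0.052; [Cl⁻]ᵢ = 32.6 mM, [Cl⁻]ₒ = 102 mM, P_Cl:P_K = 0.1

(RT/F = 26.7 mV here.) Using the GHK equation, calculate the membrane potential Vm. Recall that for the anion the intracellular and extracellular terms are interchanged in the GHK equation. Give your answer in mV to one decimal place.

Vm = 26.7 · ln[(Σ P·[cation]ₒ + Σ P·[anion]ᵢ) / (Σ P·[cation]ᵢ + Σ P·[anion]ₒ)]
Numerator = 1×2.99 + 0.052×104 + 0.1×32.6 = 11.66
Denominator = 1×135 + 0.052×6.19 + 0.1×102 = 145.5
Vm = 26.7 · ln(0.080112) = 26.7 × (-2.5243) = -67.40 mV

-67.4 mV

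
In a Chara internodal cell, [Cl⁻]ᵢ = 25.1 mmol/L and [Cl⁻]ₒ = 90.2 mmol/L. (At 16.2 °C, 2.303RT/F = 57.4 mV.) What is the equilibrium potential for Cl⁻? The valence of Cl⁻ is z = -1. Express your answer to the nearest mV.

E = (57.4/z) · log₁₀([Cl⁻]_out/[Cl⁻]_in) with z = -1.
For an anion, dividing by z = -1 reverses the sign.
= (57.4/-1) · log₁₀(90.2/25.1) = -57.40 · log₁₀(3.594)
= -57.40 · (0.5555) = -31.89 mV

-32 mV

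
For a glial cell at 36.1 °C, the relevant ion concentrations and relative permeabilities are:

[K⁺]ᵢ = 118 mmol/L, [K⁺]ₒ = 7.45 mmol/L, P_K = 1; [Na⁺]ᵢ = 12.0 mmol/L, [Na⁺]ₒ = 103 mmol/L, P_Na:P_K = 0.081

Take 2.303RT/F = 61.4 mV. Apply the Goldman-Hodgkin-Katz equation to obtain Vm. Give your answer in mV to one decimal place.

-53.8 mV

Vm = 61.4 · log₁₀[(Σ P·[cation]ₒ + Σ P·[anion]ᵢ) / (Σ P·[cation]ᵢ + Σ P·[anion]ₒ)]
Numerator = 1×7.45 + 0.081×103 = 15.79
Denominator = 1×118 + 0.081×12.0 = 119
Vm = 61.4 · log₁₀(0.13275) = 61.4 × (-0.8770) = -53.85 mV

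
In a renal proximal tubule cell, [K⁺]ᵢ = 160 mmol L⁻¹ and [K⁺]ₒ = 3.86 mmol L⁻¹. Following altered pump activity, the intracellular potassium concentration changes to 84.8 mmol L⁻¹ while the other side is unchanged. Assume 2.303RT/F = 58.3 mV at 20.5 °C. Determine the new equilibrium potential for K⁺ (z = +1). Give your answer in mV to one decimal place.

After the shift: [K⁺]_out = 3.86, [K⁺]_in = 84.8 mmol L⁻¹.
E_new = (58.3/1)·log₁₀(3.86/84.8) = 58.30 · (-1.3418) = -78.23 mV

-78.2 mV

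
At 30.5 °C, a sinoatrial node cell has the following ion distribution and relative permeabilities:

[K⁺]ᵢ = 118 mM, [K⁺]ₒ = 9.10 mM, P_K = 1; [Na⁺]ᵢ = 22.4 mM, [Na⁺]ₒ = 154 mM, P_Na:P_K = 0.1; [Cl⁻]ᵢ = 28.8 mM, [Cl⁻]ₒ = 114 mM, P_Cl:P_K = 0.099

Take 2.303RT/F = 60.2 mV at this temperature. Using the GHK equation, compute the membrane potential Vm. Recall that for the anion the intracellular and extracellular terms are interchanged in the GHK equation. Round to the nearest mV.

-41 mV

Vm = 60.2 · log₁₀[(Σ P·[cation]ₒ + Σ P·[anion]ᵢ) / (Σ P·[cation]ᵢ + Σ P·[anion]ₒ)]
Numerator = 1×9.10 + 0.1×154 + 0.099×28.8 = 27.35
Denominator = 1×118 + 0.1×22.4 + 0.099×114 = 131.5
Vm = 60.2 · log₁₀(0.20795) = 60.2 × (-0.6820) = -41.06 mV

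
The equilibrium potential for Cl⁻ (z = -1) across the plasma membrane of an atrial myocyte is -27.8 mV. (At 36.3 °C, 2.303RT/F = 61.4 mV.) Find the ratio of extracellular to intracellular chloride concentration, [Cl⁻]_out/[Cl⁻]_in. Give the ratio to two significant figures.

log₁₀([out]/[in]) = E·z/(61.4) = -27.8 × -1 / 61.4 = 0.4528
[out]/[in] = 10^(0.4528) = 2.836

2.8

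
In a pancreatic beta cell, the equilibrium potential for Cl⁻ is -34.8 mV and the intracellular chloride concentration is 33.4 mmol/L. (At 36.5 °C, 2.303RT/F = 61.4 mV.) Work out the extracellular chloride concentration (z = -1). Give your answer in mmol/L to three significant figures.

123 mmol/L

Nernst: E = (61.4/-1) · log₁₀([out]/[in]), so log₁₀([out]/[in]) = -34.8 × -1 / 61.4 = 0.5668.
[out]/[in] = 10^(0.5668) = 3.688.
[out] = 3.688 × 33.4 = 123.2 mmol/L.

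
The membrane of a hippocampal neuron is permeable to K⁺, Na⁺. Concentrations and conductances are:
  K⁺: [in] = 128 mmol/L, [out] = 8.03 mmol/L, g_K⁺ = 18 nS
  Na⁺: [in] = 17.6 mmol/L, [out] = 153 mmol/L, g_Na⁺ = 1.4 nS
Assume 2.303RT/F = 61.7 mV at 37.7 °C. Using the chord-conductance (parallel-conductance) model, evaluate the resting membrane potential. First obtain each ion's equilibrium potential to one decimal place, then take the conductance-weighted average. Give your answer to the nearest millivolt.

-65 mV

E_K⁺ = (61.7/1)·log₁₀(8.03/128) = -74.2 mV
E_Na⁺ = (61.7/1)·log₁₀(153/17.6) = 57.9 mV
Vm = (Σ gᵢEᵢ)/(Σ gᵢ) = (18·-74.2 + 1.4·57.9) / (18 + 1.4)
= -1254.54 / 19.4 = -64.67 mV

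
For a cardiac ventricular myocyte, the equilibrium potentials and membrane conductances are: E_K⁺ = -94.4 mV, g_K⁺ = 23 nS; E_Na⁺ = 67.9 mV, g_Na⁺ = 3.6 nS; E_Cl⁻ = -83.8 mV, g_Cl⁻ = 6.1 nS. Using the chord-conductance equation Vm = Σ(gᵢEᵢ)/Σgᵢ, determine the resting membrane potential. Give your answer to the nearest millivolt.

Σ gᵢEᵢ = 23·(-94.4) + 3.6·(67.9) + 6.1·(-83.8) = -2437.94
Σ gᵢ = 23 + 3.6 + 6.1 = 32.7
Vm = -2437.94 / 32.7 = -74.55 mV

-75 mV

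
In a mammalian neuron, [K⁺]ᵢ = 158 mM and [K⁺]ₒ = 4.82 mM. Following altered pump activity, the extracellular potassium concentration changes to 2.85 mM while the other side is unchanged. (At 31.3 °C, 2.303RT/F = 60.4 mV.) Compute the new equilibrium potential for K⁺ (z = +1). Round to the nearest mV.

-105 mV

After the shift: [K⁺]_out = 2.85, [K⁺]_in = 158 mM.
E_new = (60.4/1)·log₁₀(2.85/158) = 60.40 · (-1.7438) = -105.33 mV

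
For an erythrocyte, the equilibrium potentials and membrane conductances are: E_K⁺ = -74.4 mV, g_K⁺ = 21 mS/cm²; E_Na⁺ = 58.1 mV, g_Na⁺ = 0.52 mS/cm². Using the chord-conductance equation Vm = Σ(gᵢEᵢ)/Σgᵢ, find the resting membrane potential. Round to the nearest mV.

Σ gᵢEᵢ = 21·(-74.4) + 0.52·(58.1) = -1532.19
Σ gᵢ = 21 + 0.52 = 21.52
Vm = -1532.19 / 21.52 = -71.20 mV

-71 mV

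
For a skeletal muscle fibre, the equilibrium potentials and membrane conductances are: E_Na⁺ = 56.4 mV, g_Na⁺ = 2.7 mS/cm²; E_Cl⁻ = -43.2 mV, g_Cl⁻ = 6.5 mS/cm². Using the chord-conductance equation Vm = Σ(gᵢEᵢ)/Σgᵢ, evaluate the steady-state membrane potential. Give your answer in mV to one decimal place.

Σ gᵢEᵢ = 2.7·(56.4) + 6.5·(-43.2) = -128.52
Σ gᵢ = 2.7 + 6.5 = 9.2
Vm = -128.52 / 9.2 = -13.97 mV

-14.0 mV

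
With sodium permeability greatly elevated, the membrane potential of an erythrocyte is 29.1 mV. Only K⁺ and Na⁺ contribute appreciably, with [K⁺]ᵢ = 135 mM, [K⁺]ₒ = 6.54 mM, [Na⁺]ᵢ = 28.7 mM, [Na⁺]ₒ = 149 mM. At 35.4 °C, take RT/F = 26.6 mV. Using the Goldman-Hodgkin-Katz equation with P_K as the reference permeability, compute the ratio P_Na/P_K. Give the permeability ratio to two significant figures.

Let α = P_Na/P_K. GHK: Vm = 26.6·ln[(Kₒ + α·Naₒ)/(Kᵢ + α·Naᵢ)].
e^(Vm/26.6) = e^(29.1/26.6) = 2.9862
So 2.9862·(Kᵢ + α·Naᵢ) = Kₒ + α·Naₒ → α = (2.9862·135.0 − 6.54) / (149.0 − 2.9862·28.7)
α = (403.1 − 6.54) / (149.0 − 85.7) = 396.6/63.3 = 6.265

6.3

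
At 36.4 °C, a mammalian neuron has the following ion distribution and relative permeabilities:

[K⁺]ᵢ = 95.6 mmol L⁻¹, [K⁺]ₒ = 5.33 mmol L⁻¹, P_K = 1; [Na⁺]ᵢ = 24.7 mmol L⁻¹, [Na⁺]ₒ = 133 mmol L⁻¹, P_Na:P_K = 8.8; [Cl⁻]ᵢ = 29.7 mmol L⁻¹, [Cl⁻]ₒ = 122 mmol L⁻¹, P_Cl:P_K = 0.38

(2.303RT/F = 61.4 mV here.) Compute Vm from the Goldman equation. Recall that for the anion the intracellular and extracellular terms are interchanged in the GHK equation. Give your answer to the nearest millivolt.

32 mV

Vm = 61.4 · log₁₀[(Σ P·[cation]ₒ + Σ P·[anion]ᵢ) / (Σ P·[cation]ᵢ + Σ P·[anion]ₒ)]
Numerator = 1×5.33 + 8.8×133 + 0.38×29.7 = 1187
Denominator = 1×95.6 + 8.8×24.7 + 0.38×122 = 359.3
Vm = 61.4 · log₁₀(3.3035) = 61.4 × (0.5190) = 31.87 mV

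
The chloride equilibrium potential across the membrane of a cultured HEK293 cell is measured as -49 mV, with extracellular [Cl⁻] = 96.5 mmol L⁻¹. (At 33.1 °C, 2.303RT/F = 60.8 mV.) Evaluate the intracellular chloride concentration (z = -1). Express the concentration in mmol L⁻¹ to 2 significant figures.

15 mmol L⁻¹

Nernst: E = (60.8/-1) · log₁₀([out]/[in]), so log₁₀([out]/[in]) = -49.0 × -1 / 60.8 = 0.8059.
[out]/[in] = 10^(0.8059) = 6.396.
[in] = 96.5 / 6.396 = 15.09 mmol L⁻¹.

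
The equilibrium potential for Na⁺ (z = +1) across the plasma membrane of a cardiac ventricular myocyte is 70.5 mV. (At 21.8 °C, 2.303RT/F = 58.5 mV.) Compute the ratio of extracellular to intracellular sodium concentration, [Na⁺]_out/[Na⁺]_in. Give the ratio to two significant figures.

log₁₀([out]/[in]) = E·z/(58.5) = 70.5 × 1 / 58.5 = 1.2051
[out]/[in] = 10^(1.2051) = 16.04

16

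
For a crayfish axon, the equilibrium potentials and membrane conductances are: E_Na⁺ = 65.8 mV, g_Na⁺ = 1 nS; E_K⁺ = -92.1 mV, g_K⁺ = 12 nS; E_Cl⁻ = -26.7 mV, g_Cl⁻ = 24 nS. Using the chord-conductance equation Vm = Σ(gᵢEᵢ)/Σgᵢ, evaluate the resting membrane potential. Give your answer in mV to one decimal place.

-45.4 mV

Σ gᵢEᵢ = 1·(65.8) + 12·(-92.1) + 24·(-26.7) = -1680.20
Σ gᵢ = 1 + 12 + 24 = 37
Vm = -1680.20 / 37 = -45.41 mV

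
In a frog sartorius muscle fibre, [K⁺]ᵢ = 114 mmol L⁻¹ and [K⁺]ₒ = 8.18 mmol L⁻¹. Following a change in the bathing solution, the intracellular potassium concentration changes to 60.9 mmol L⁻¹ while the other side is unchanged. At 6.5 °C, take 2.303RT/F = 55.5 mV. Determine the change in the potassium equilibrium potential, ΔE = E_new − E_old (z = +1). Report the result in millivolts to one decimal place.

E_old = (55.5/1)·log₁₀(8.18/114) = -63.50 mV
E_new = (55.5/1)·log₁₀(8.18/60.9) = -48.39 mV
ΔE = -48.39 − (-63.50) = 15.11 mV

15.1 mV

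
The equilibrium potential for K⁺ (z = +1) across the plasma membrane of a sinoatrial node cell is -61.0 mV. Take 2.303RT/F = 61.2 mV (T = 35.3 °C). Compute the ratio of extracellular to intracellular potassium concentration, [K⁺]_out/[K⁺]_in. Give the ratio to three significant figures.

0.101

log₁₀([out]/[in]) = E·z/(61.2) = -61.0 × 1 / 61.2 = -0.9967
[out]/[in] = 10^(-0.9967) = 0.1008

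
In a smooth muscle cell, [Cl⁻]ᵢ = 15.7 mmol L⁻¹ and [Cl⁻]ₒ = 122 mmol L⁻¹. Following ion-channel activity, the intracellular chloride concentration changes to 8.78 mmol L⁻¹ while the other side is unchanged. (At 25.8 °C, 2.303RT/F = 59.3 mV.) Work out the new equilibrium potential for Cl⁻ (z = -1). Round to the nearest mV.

After the shift: [Cl⁻]_out = 122, [Cl⁻]_in = 8.78 mmol L⁻¹.
E_new = (59.3/-1)·log₁₀(122/8.78) = -59.30 · (1.1429) = -67.77 mV

-68 mV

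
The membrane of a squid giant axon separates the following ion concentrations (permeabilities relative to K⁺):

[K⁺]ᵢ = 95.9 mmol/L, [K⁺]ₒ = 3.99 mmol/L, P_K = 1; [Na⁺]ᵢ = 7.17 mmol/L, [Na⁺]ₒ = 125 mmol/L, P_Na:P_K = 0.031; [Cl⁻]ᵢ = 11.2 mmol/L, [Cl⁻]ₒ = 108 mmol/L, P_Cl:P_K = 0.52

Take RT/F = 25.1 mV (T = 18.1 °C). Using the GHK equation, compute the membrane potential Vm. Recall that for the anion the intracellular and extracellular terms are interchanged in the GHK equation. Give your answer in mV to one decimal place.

-60.5 mV

Vm = 25.1 · ln[(Σ P·[cation]ₒ + Σ P·[anion]ᵢ) / (Σ P·[cation]ᵢ + Σ P·[anion]ₒ)]
Numerator = 1×3.99 + 0.031×125 + 0.52×11.2 = 13.69
Denominator = 1×95.9 + 0.031×7.17 + 0.52×108 = 152.3
Vm = 25.1 · ln(0.089892) = 25.1 × (-2.4091) = -60.47 mV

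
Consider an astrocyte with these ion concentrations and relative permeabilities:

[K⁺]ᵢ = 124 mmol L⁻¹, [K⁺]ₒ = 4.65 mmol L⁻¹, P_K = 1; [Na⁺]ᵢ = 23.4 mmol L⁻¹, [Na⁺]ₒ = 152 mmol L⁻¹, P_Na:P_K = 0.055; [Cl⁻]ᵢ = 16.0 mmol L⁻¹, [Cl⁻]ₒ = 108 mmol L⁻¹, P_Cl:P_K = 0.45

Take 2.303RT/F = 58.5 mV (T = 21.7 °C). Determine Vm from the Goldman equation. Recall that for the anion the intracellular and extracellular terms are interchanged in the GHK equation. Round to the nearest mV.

Vm = 58.5 · log₁₀[(Σ P·[cation]ₒ + Σ P·[anion]ᵢ) / (Σ P·[cation]ᵢ + Σ P·[anion]ₒ)]
Numerator = 1×4.65 + 0.055×152 + 0.45×16.0 = 20.21
Denominator = 1×124 + 0.055×23.4 + 0.45×108 = 173.9
Vm = 58.5 · log₁₀(0.11622) = 58.5 × (-0.9347) = -54.68 mV

-55 mV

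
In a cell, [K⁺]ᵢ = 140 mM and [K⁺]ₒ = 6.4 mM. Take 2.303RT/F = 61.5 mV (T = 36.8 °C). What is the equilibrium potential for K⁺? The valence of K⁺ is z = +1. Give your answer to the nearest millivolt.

-82 mV

E = (61.5/z) · log₁₀([K⁺]_out/[K⁺]_in) with z = +1.
= (61.5/1) · log₁₀(6.4/140) = 61.50 · log₁₀(0.04571)
= 61.50 · (-1.3399) = -82.41 mV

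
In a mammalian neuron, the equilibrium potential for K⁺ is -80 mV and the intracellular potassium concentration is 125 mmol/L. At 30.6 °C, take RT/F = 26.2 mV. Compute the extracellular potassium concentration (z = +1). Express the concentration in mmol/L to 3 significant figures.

5.90 mmol/L

Nernst: E = (26.2/1) · ln([out]/[in]), so ln([out]/[in]) = -80.0 × 1 / 26.2 = -3.0534.
[out]/[in] = e^(-3.0534) = 0.0472.
[out] = 0.0472 × 125 = 5.9 mmol/L.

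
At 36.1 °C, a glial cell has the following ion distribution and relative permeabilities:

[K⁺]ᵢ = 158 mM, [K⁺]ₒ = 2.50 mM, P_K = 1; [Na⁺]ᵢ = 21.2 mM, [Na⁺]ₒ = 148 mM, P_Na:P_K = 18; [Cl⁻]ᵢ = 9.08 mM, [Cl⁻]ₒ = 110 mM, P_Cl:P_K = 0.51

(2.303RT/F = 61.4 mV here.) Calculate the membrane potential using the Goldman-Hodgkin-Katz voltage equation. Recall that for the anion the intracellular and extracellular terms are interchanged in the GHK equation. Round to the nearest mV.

Vm = 61.4 · log₁₀[(Σ P·[cation]ₒ + Σ P·[anion]ᵢ) / (Σ P·[cation]ᵢ + Σ P·[anion]ₒ)]
Numerator = 1×2.50 + 18×148 + 0.51×9.08 = 2671
Denominator = 1×158 + 18×21.2 + 0.51×110 = 595.7
Vm = 61.4 · log₁₀(4.484) = 61.4 × (0.6517) = 40.01 mV

40 mV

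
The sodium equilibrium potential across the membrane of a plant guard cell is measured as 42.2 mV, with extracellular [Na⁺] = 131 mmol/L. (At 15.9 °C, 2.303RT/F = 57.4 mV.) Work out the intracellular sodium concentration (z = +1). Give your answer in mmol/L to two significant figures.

24 mmol/L

Nernst: E = (57.4/1) · log₁₀([out]/[in]), so log₁₀([out]/[in]) = 42.2 × 1 / 57.4 = 0.7352.
[out]/[in] = 10^(0.7352) = 5.435.
[in] = 131 / 5.435 = 24.1 mmol/L.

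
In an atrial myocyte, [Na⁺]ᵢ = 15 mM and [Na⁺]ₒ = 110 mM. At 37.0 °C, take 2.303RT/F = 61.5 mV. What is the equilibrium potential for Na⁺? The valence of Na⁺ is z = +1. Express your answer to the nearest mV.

53 mV

E = (61.5/z) · log₁₀([Na⁺]_out/[Na⁺]_in) with z = +1.
= (61.5/1) · log₁₀(110/15) = 61.50 · log₁₀(7.333)
= 61.50 · (0.8653) = 53.22 mV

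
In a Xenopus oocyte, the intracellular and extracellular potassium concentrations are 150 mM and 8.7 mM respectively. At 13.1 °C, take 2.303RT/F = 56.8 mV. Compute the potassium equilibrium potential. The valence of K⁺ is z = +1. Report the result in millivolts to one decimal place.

E = (56.8/z) · log₁₀([K⁺]_out/[K⁺]_in) with z = +1.
= (56.8/1) · log₁₀(8.7/150) = 56.80 · log₁₀(0.058)
= 56.80 · (-1.2366) = -70.24 mV

-70.2 mV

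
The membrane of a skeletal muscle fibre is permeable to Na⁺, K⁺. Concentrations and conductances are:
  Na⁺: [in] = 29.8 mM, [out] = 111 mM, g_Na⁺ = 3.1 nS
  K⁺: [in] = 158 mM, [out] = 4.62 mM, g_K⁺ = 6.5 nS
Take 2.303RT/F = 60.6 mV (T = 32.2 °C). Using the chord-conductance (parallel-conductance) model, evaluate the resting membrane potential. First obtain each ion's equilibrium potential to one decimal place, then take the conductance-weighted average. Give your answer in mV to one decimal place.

-51.8 mV

E_Na⁺ = (60.6/1)·log₁₀(111/29.8) = 34.6 mV
E_K⁺ = (60.6/1)·log₁₀(4.62/158) = -93.0 mV
Vm = (Σ gᵢEᵢ)/(Σ gᵢ) = (3.1·34.6 + 6.5·-93.0) / (3.1 + 6.5)
= -497.24 / 9.6 = -51.80 mV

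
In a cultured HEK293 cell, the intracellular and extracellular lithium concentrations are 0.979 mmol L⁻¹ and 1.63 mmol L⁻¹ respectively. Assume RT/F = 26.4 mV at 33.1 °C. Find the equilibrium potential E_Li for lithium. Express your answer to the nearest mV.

E = (26.4/z) · ln([Li⁺]_out/[Li⁺]_in) with z = +1.
= (26.4/1) · ln(1.63/0.979) = 26.40 · ln(1.665)
= 26.40 · (0.5098) = 13.46 mV

13 mV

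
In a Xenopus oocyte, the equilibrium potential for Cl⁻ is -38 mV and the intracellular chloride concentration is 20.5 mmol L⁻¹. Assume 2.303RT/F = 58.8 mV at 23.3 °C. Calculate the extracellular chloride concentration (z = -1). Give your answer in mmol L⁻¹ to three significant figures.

90.8 mmol L⁻¹

Nernst: E = (58.8/-1) · log₁₀([out]/[in]), so log₁₀([out]/[in]) = -38.0 × -1 / 58.8 = 0.6463.
[out]/[in] = 10^(0.6463) = 4.429.
[out] = 4.429 × 20.5 = 90.78 mmol L⁻¹.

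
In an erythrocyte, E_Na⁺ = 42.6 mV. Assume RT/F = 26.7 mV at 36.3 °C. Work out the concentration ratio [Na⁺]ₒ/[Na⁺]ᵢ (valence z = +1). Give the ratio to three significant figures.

4.93

ln([out]/[in]) = E·z/(26.7) = 42.6 × 1 / 26.7 = 1.5955
[out]/[in] = e^(1.5955) = 4.931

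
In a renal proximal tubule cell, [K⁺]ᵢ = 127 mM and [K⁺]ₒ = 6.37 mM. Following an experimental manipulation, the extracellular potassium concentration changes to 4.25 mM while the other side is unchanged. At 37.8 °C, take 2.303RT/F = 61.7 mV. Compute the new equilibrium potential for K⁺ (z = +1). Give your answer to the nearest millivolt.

After the shift: [K⁺]_out = 4.25, [K⁺]_in = 127 mM.
E_new = (61.7/1)·log₁₀(4.25/127) = 61.70 · (-1.4754) = -91.03 mV

-91 mV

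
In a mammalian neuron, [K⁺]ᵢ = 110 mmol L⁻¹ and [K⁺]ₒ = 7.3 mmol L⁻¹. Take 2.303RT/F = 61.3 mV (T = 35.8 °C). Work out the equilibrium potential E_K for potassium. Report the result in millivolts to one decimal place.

E = (61.3/z) · log₁₀([K⁺]_out/[K⁺]_in) with z = +1.
= (61.3/1) · log₁₀(7.3/110) = 61.30 · log₁₀(0.06636)
= 61.30 · (-1.1781) = -72.22 mV

-72.2 mV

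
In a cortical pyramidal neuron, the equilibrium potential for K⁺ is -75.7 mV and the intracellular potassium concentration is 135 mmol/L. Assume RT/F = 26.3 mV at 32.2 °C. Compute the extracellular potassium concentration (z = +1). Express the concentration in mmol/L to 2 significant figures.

Nernst: E = (26.3/1) · ln([out]/[in]), so ln([out]/[in]) = -75.7 × 1 / 26.3 = -2.8783.
[out]/[in] = e^(-2.8783) = 0.05623.
[out] = 0.05623 × 135 = 7.591 mmol/L.

7.6 mmol/L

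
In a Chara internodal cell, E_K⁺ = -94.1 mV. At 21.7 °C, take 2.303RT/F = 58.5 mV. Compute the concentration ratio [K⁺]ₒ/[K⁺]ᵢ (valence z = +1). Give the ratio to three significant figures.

0.0246

log₁₀([out]/[in]) = E·z/(58.5) = -94.1 × 1 / 58.5 = -1.6085
[out]/[in] = 10^(-1.6085) = 0.02463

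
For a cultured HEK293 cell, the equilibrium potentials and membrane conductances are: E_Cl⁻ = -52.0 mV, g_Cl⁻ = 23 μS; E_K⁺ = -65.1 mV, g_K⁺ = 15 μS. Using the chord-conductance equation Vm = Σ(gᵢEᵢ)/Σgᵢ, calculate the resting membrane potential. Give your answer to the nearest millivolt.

-57 mV

Σ gᵢEᵢ = 23·(-52.0) + 15·(-65.1) = -2172.50
Σ gᵢ = 23 + 15 = 38
Vm = -2172.50 / 38 = -57.17 mV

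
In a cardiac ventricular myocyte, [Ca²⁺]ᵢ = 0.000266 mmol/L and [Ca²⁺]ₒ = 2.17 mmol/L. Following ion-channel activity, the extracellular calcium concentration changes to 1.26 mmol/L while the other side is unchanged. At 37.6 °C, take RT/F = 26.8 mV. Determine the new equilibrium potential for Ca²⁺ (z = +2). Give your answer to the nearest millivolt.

After the shift: [Ca²⁺]_out = 1.26, [Ca²⁺]_in = 0.000266 mmol/L.
E_new = (26.8/2)·ln(1.26/0.000266) = 13.40 · (8.4631) = 113.41 mV

113 mV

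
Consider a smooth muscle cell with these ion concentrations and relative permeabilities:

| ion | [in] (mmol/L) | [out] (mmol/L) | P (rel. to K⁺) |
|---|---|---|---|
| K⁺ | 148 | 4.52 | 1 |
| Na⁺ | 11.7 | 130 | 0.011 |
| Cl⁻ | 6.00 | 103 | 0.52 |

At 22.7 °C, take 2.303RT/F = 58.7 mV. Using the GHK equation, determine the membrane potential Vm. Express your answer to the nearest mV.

-79 mV

Vm = 58.7 · log₁₀[(Σ P·[cation]ₒ + Σ P·[anion]ᵢ) / (Σ P·[cation]ᵢ + Σ P·[anion]ₒ)]
Numerator = 1×4.52 + 0.011×130 + 0.52×6.00 = 9.07
Denominator = 1×148 + 0.011×11.7 + 0.52×103 = 201.7
Vm = 58.7 · log₁₀(0.04497) = 58.7 × (-1.3471) = -79.07 mV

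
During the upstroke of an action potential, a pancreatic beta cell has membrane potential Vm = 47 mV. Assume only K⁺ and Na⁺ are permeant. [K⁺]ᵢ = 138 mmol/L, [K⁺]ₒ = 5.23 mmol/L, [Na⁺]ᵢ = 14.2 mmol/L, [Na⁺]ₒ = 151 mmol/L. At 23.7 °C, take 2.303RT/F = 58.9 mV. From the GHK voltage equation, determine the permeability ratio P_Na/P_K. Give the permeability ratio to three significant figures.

Let α = P_Na/P_K. GHK: Vm = 58.9·log₁₀[(Kₒ + α·Naₒ)/(Kᵢ + α·Naᵢ)].
10^(Vm/58.9) = 10^(47.0/58.9) = 6.28
So 6.28·(Kᵢ + α·Naᵢ) = Kₒ + α·Naₒ → α = (6.28·138.0 − 5.23) / (151.0 − 6.28·14.2)
α = (866.6 − 5.23) / (151.0 − 89.18) = 861.4/61.82 = 13.93

13.9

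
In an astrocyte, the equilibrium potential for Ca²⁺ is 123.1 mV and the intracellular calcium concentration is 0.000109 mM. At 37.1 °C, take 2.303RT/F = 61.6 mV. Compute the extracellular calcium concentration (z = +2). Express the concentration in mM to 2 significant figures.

Nernst: E = (61.6/2) · log₁₀([out]/[in]), so log₁₀([out]/[in]) = 123.1 × 2 / 61.6 = 3.9968.
[out]/[in] = 10^(3.9968) = 9926.
[out] = 9926 × 0.000109 = 1.082 mM.

1.1 mM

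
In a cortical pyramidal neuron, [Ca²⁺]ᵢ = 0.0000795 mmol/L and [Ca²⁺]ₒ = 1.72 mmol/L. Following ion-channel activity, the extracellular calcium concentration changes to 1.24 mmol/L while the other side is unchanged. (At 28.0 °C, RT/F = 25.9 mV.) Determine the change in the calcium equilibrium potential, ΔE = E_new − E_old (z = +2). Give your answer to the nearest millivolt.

-4 mV

E_old = (25.9/2)·ln(1.72/0.0000795) = 129.27 mV
E_new = (25.9/2)·ln(1.24/0.0000795) = 125.03 mV
ΔE = 125.03 − (129.27) = -4.24 mV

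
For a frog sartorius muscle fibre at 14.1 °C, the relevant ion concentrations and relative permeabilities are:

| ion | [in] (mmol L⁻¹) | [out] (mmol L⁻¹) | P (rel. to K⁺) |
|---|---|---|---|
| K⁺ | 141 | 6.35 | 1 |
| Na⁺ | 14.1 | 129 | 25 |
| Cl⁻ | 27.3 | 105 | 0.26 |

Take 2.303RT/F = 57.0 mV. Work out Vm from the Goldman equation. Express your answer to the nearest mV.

Vm = 57.0 · log₁₀[(Σ P·[cation]ₒ + Σ P·[anion]ᵢ) / (Σ P·[cation]ᵢ + Σ P·[anion]ₒ)]
Numerator = 1×6.35 + 25×129 + 0.26×27.3 = 3238
Denominator = 1×141 + 25×14.1 + 0.26×105 = 520.8
Vm = 57.0 · log₁₀(6.2182) = 57.0 × (0.7937) = 45.24 mV

45 mV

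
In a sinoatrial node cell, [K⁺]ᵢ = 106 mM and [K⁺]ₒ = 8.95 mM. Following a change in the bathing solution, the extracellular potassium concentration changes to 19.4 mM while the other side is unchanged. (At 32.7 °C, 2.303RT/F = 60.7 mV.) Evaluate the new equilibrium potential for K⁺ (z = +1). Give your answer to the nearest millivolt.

-45 mV

After the shift: [K⁺]_out = 19.4, [K⁺]_in = 106 mM.
E_new = (60.7/1)·log₁₀(19.4/106) = 60.70 · (-0.7375) = -44.77 mV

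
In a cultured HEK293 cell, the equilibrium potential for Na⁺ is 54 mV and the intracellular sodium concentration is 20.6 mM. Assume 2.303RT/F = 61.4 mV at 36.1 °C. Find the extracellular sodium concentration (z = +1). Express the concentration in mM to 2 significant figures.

160 mM

Nernst: E = (61.4/1) · log₁₀([out]/[in]), so log₁₀([out]/[in]) = 54.0 × 1 / 61.4 = 0.8795.
[out]/[in] = 10^(0.8795) = 7.577.
[out] = 7.577 × 20.6 = 156.1 mM.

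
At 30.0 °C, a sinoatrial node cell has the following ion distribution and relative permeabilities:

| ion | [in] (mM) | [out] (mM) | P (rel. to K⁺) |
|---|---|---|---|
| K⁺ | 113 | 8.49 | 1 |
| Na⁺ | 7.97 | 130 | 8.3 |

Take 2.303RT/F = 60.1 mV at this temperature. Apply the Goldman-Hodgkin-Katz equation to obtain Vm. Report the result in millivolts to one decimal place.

47.1 mV

Vm = 60.1 · log₁₀[(Σ P·[cation]ₒ + Σ P·[anion]ᵢ) / (Σ P·[cation]ᵢ + Σ P·[anion]ₒ)]
Numerator = 1×8.49 + 8.3×130 = 1087
Denominator = 1×113 + 8.3×7.97 = 179.2
Vm = 60.1 · log₁₀(6.0702) = 60.1 × (0.7832) = 47.07 mV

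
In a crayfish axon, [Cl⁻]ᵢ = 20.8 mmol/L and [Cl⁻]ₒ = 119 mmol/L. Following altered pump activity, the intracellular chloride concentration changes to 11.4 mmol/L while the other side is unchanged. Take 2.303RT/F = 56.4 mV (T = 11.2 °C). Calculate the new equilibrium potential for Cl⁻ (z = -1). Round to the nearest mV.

After the shift: [Cl⁻]_out = 119, [Cl⁻]_in = 11.4 mmol/L.
E_new = (56.4/-1)·log₁₀(119/11.4) = -56.40 · (1.0186) = -57.45 mV

-57 mV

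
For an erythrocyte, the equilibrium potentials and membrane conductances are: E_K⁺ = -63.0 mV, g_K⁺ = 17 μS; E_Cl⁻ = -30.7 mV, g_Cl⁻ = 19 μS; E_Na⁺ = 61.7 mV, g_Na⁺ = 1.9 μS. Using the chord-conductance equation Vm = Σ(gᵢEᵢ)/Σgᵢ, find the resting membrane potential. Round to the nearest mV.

Σ gᵢEᵢ = 17·(-63.0) + 19·(-30.7) + 1.9·(61.7) = -1537.07
Σ gᵢ = 17 + 19 + 1.9 = 37.9
Vm = -1537.07 / 37.9 = -40.56 mV

-41 mV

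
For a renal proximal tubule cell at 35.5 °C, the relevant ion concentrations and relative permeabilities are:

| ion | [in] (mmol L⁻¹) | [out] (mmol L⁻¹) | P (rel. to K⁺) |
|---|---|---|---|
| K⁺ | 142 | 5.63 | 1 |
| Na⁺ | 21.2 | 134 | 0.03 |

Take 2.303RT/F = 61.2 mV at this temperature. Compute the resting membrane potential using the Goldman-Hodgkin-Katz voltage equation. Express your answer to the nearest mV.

Vm = 61.2 · log₁₀[(Σ P·[cation]ₒ + Σ P·[anion]ᵢ) / (Σ P·[cation]ᵢ + Σ P·[anion]ₒ)]
Numerator = 1×5.63 + 0.03×134 = 9.65
Denominator = 1×142 + 0.03×21.2 = 142.6
Vm = 61.2 · log₁₀(0.067655) = 61.2 × (-1.1697) = -71.59 mV

-72 mV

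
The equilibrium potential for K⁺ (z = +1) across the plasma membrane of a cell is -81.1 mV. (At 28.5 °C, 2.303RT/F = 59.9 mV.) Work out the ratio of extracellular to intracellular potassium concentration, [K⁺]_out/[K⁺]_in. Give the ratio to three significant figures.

0.0443

log₁₀([out]/[in]) = E·z/(59.9) = -81.1 × 1 / 59.9 = -1.3539
[out]/[in] = 10^(-1.3539) = 0.04427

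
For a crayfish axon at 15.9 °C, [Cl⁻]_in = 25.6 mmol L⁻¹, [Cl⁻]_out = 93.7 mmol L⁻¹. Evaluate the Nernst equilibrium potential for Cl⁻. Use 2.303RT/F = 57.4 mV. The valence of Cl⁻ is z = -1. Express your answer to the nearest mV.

-32 mV

E = (57.4/z) · log₁₀([Cl⁻]_out/[Cl⁻]_in) with z = -1.
For an anion, dividing by z = -1 reverses the sign.
= (57.4/-1) · log₁₀(93.7/25.6) = -57.40 · log₁₀(3.66)
= -57.40 · (0.5635) = -32.34 mV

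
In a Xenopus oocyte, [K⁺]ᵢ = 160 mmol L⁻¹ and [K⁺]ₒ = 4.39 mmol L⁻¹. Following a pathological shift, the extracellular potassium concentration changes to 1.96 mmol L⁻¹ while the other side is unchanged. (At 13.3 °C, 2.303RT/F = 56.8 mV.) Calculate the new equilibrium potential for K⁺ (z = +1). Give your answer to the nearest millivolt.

After the shift: [K⁺]_out = 1.96, [K⁺]_in = 160 mmol L⁻¹.
E_new = (56.8/1)·log₁₀(1.96/160) = 56.80 · (-1.9119) = -108.59 mV

-109 mV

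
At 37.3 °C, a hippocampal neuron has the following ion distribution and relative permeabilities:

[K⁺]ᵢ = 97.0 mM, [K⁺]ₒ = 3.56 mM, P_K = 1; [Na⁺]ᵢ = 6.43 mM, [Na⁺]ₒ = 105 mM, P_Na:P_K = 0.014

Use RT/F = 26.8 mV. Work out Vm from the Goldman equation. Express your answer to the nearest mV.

-79 mV

Vm = 26.8 · ln[(Σ P·[cation]ₒ + Σ P·[anion]ᵢ) / (Σ P·[cation]ᵢ + Σ P·[anion]ₒ)]
Numerator = 1×3.56 + 0.014×105 = 5.03
Denominator = 1×97.0 + 0.014×6.43 = 97.09
Vm = 26.8 · ln(0.051808) = 26.8 × (-2.9602) = -79.33 mV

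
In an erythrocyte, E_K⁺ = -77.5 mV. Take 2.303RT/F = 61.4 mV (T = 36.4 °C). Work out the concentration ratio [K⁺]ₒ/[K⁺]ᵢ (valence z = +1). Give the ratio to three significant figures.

0.0547

log₁₀([out]/[in]) = E·z/(61.4) = -77.5 × 1 / 61.4 = -1.2622
[out]/[in] = 10^(-1.2622) = 0.05467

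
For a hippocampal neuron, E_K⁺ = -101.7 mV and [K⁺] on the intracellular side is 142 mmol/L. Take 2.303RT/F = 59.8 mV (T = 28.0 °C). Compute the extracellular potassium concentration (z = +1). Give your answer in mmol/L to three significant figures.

2.83 mmol/L

Nernst: E = (59.8/1) · log₁₀([out]/[in]), so log₁₀([out]/[in]) = -101.7 × 1 / 59.8 = -1.7007.
[out]/[in] = 10^(-1.7007) = 0.01992.
[out] = 0.01992 × 142 = 2.829 mmol/L.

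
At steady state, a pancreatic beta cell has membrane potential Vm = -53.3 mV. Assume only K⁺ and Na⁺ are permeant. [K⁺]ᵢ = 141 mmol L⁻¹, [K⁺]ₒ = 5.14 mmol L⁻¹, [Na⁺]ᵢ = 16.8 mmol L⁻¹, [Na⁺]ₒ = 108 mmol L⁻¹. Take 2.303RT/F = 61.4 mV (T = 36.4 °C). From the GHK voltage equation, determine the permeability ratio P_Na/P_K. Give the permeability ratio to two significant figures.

Let α = P_Na/P_K. GHK: Vm = 61.4·log₁₀[(Kₒ + α·Naₒ)/(Kᵢ + α·Naᵢ)].
10^(Vm/61.4) = 10^(-53.3/61.4) = 0.13549
So 0.13549·(Kᵢ + α·Naᵢ) = Kₒ + α·Naₒ → α = (0.13549·141.0 − 5.14) / (108.0 − 0.13549·16.8)
α = (19.1 − 5.14) / (108.0 − 2.276) = 13.96/105.7 = 0.1321

0.13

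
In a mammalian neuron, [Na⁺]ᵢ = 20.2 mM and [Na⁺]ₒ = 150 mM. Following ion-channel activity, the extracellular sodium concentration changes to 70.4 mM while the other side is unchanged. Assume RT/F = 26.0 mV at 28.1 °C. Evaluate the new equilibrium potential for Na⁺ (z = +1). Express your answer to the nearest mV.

After the shift: [Na⁺]_out = 70.4, [Na⁺]_in = 20.2 mM.
E_new = (26.0/1)·ln(70.4/20.2) = 26.00 · (1.2485) = 32.46 mV

32 mV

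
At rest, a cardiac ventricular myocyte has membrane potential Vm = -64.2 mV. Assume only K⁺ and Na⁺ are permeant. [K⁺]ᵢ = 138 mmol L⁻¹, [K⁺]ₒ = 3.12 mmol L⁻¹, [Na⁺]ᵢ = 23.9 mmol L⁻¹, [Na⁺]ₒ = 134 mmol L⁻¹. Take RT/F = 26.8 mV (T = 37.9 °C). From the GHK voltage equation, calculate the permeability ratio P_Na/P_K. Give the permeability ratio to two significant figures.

0.072

Let α = P_Na/P_K. GHK: Vm = 26.8·ln[(Kₒ + α·Naₒ)/(Kᵢ + α·Naᵢ)].
e^(Vm/26.8) = e^(-64.2/26.8) = 0.091125
So 0.091125·(Kᵢ + α·Naᵢ) = Kₒ + α·Naₒ → α = (0.091125·138.0 − 3.12) / (134.0 − 0.091125·23.9)
α = (12.58 − 3.12) / (134.0 − 2.178) = 9.455/131.8 = 0.07173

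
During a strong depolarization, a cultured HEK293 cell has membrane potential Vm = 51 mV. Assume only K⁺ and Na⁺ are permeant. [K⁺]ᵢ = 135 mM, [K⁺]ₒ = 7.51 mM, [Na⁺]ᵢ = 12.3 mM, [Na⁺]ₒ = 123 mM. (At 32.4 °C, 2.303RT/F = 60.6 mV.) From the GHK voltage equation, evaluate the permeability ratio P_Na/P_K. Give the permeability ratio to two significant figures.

Let α = P_Na/P_K. GHK: Vm = 60.6·log₁₀[(Kₒ + α·Naₒ)/(Kᵢ + α·Naᵢ)].
10^(Vm/60.6) = 10^(51.0/60.6) = 6.9436
So 6.9436·(Kᵢ + α·Naᵢ) = Kₒ + α·Naₒ → α = (6.9436·135.0 − 7.51) / (123.0 − 6.9436·12.3)
α = (937.4 − 7.51) / (123.0 − 85.41) = 929.9/37.59 = 24.73

25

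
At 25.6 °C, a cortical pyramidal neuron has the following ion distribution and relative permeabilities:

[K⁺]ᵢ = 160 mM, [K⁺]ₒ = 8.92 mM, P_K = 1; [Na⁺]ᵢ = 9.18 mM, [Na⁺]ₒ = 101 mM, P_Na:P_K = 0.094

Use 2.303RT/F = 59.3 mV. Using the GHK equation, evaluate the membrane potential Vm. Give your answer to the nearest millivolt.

-56 mV

Vm = 59.3 · log₁₀[(Σ P·[cation]ₒ + Σ P·[anion]ᵢ) / (Σ P·[cation]ᵢ + Σ P·[anion]ₒ)]
Numerator = 1×8.92 + 0.094×101 = 18.41
Denominator = 1×160 + 0.094×9.18 = 160.9
Vm = 59.3 · log₁₀(0.11447) = 59.3 × (-0.9413) = -55.82 mV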